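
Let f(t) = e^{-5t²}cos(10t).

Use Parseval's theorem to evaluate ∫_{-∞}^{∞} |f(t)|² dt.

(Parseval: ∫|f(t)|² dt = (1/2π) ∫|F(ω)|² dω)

∫|f(t)|² dt = \frac{\sqrt{10} \sqrt{\pi} \left(1 + e^{10}\right)}{20 e^{10}}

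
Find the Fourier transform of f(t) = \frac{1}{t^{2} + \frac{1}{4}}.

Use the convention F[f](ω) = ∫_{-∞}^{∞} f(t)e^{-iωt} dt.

F(ω) = 2 \pi e^{- \frac{\left|{\omega}\right|}{2}}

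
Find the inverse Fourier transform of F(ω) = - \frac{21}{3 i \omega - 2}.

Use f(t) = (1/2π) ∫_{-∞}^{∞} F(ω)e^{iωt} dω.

f(t) = 7 e^{\frac{2 t}{3}} u\left(- t\right)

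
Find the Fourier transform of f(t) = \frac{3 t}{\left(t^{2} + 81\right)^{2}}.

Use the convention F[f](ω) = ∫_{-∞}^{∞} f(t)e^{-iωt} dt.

F(ω) = - \frac{i \pi \omega e^{- 9 \left|{\omega}\right|}}{6}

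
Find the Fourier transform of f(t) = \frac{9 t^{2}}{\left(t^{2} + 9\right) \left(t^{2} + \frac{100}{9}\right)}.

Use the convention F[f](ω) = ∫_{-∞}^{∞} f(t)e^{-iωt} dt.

F(ω) = - \frac{243 \pi e^{- 3 \left|{\omega}\right|}}{19} + \frac{270 \pi e^{- \frac{10 \left|{\omega}\right|}{3}}}{19}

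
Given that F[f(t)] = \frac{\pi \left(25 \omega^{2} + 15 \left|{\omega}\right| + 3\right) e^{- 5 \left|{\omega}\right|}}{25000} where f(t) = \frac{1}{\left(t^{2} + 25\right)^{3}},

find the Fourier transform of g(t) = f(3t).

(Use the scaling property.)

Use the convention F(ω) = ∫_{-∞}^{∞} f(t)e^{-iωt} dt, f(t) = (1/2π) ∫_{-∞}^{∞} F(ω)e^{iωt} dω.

F[g](ω) = \frac{\pi \left(25 \omega^{2} + 45 \left|{\omega}\right| + 27\right) e^{- \frac{5 \left|{\omega}\right|}{3}}}{675000}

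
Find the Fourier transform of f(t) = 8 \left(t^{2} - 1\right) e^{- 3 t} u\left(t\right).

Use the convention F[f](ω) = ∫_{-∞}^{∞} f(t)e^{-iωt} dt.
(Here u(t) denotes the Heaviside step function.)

F(ω) = \frac{8 \left(2 i \omega - \left(i \omega + 3\right)^{3} + 6\right)}{\left(i \omega + 3\right)^{4}}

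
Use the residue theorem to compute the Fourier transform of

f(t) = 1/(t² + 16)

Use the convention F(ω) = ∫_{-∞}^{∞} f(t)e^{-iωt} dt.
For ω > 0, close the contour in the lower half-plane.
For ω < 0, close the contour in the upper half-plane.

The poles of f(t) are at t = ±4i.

Let g(z) = f(z)e^{-iωz}; for large |z| the factor e^{-iωz} decays in the lower half-plane when ω > 0 and in the upper half-plane when ω < 0.

Case ω > 0 (lower half-plane, clockwise contour ⇒ F(ω) = -2πi·ΣRes):
  Res_{z = - 4 i} g(z) = \frac{i e^{- 4 \omega}}{8}
  F(ω) = -2πi·ΣRes = \frac{\pi e^{- 4 \omega}}{4}

Case ω < 0 (upper half-plane, counterclockwise contour ⇒ F(ω) = +2πi·ΣRes):
  Res_{z = 4 i} g(z) = - \frac{i e^{4 \omega}}{8}
  F(ω) = 2πi·ΣRes = \frac{\pi e^{4 \omega}}{4}

Both cases combine into a single formula in |ω|:

F(ω) = \frac{\pi e^{- 4 \left|{\omega}\right|}}{4}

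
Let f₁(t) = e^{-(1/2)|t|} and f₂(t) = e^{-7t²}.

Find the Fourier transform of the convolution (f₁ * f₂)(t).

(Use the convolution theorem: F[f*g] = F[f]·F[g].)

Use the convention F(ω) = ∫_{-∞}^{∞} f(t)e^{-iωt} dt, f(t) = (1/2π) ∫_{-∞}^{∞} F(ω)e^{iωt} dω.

F[f₁*f₂](ω) = \frac{4 \sqrt{7} \sqrt{\pi} e^{- \frac{\omega^{2}}{28}}}{7 \left(4 \omega^{2} + 1\right)}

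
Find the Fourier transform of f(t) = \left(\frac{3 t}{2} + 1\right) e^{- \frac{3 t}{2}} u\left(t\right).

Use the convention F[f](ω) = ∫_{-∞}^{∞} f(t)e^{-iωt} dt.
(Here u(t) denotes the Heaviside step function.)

F(ω) = \frac{4 \left(- i \omega - 3\right)}{4 \omega^{2} - 12 i \omega - 9}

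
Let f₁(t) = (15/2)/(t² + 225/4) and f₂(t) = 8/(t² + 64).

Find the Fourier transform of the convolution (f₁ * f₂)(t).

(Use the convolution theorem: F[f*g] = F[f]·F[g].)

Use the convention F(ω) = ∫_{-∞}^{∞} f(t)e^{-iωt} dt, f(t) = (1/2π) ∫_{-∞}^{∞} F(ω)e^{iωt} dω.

F[f₁*f₂](ω) = \pi^{2} e^{- \frac{31 \left|{\omega}\right|}{2}}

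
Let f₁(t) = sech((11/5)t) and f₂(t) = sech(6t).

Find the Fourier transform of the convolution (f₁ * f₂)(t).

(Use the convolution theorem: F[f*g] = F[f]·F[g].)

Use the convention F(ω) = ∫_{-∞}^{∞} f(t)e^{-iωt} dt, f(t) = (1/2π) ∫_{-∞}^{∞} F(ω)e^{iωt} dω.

F[f₁*f₂](ω) = \frac{5 \pi^{2}}{66 \cosh{\left(\frac{\pi \omega}{12} \right)} \cosh{\left(\frac{5 \pi \omega}{22} \right)}}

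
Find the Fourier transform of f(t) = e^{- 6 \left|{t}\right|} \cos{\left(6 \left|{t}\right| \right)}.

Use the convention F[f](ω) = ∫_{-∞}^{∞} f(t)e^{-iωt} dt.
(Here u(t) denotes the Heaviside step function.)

F(ω) = \frac{12 \left(\omega^{2} + 72\right)}{\omega^{4} + 5184}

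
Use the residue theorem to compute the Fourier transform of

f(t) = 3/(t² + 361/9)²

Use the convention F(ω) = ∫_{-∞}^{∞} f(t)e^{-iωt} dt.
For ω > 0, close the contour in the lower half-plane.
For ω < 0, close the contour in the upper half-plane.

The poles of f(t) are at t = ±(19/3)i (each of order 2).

Let g(z) = f(z)e^{-iωz}; for large |z| the factor e^{-iωz} decays in the lower half-plane when ω > 0 and in the upper half-plane when ω < 0.

Case ω > 0 (lower half-plane, clockwise contour ⇒ F(ω) = -2πi·ΣRes):
  Res_{z = - \frac{19 i}{3}} g(z) = \frac{27 i \left(19 \omega + 3\right) e^{- \frac{19 \omega}{3}}}{27436} (pole of order 2)
  F(ω) = -2πi·ΣRes = \frac{27 \pi \left(19 \omega + 3\right) e^{- \frac{19 \omega}{3}}}{13718}

Case ω < 0 (upper half-plane, counterclockwise contour ⇒ F(ω) = +2πi·ΣRes):
  Res_{z = \frac{19 i}{3}} g(z) = \frac{27 i \left(19 \omega - 3\right) e^{\frac{19 \omega}{3}}}{27436} (pole of order 2)
  F(ω) = 2πi·ΣRes = \frac{27 \pi \left(3 - 19 \omega\right) e^{\frac{19 \omega}{3}}}{13718}

Both cases combine into a single formula in |ω|:

F(ω) = \frac{27 \pi \left(19 \left|{\omega}\right| + 3\right) e^{- \frac{19 \left|{\omega}\right|}{3}}}{13718}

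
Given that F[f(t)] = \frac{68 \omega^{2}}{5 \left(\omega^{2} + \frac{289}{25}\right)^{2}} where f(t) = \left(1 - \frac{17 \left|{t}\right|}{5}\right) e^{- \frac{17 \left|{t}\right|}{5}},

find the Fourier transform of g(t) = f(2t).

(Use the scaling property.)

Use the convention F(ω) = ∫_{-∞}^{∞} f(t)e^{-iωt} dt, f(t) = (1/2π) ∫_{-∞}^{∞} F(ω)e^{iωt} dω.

F[g](ω) = \frac{17000 \omega^{2}}{\left(25 \omega^{2} + 1156\right)^{2}}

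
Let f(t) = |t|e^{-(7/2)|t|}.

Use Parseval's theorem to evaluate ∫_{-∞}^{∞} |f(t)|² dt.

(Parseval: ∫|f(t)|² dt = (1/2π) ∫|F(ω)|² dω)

∫|f(t)|² dt = \frac{4}{343}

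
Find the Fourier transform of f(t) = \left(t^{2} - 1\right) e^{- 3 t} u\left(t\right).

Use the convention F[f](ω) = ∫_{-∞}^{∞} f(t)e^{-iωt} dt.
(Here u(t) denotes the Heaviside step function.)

F(ω) = \frac{2 i \omega - \left(i \omega + 3\right)^{3} + 6}{\left(i \omega + 3\right)^{4}}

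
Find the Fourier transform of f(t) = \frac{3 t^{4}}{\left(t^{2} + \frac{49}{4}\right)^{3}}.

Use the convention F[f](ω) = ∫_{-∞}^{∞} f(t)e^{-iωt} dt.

F(ω) = \frac{3 \pi \left(49 \omega^{2} - 70 \left|{\omega}\right| + 12\right) e^{- \frac{7 \left|{\omega}\right|}{2}}}{112}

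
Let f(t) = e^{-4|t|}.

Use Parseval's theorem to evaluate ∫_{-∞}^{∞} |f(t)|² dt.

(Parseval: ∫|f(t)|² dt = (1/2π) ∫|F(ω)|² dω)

∫|f(t)|² dt = \frac{1}{4}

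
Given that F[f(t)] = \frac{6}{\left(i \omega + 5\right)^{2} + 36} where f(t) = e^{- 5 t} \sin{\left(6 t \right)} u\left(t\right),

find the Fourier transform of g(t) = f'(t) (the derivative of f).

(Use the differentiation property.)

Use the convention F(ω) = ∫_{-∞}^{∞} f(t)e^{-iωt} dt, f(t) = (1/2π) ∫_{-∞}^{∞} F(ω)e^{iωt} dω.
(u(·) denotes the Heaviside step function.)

F[g](ω) = \frac{6 i \omega}{\left(i \omega + 5\right)^{2} + 36}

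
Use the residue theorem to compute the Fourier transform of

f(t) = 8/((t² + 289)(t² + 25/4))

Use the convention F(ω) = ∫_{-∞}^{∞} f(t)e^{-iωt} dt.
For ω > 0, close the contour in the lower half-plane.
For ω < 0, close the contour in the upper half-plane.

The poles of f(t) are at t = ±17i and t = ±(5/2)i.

Let g(z) = f(z)e^{-iωz}; for large |z| the factor e^{-iωz} decays in the lower half-plane when ω > 0 and in the upper half-plane when ω < 0.

Case ω > 0 (lower half-plane, clockwise contour ⇒ F(ω) = -2πi·ΣRes):
  Res_{z = - 17 i} g(z) = - \frac{16 i e^{- 17 \omega}}{19227}
  Res_{z = - \frac{5 i}{2}} g(z) = \frac{32 i e^{- \frac{5 \omega}{2}}}{5655}
  F(ω) = -2πi·ΣRes = - \frac{32 \pi e^{- 17 \omega}}{19227} + \frac{64 \pi e^{- \frac{5 \omega}{2}}}{5655}

Case ω < 0 (upper half-plane, counterclockwise contour ⇒ F(ω) = +2πi·ΣRes):
  Res_{z = 17 i} g(z) = \frac{16 i e^{17 \omega}}{19227}
  Res_{z = \frac{5 i}{2}} g(z) = - \frac{32 i e^{\frac{5 \omega}{2}}}{5655}
  F(ω) = 2πi·ΣRes = \frac{32 \pi \left(34 e^{\frac{5 \omega}{2}} - 5 e^{17 \omega}\right)}{96135}

Both cases combine into a single formula in |ω|:

F(ω) = - \frac{32 \pi e^{- 17 \left|{\omega}\right|}}{19227} + \frac{64 \pi e^{- \frac{5 \left|{\omega}\right|}{2}}}{5655}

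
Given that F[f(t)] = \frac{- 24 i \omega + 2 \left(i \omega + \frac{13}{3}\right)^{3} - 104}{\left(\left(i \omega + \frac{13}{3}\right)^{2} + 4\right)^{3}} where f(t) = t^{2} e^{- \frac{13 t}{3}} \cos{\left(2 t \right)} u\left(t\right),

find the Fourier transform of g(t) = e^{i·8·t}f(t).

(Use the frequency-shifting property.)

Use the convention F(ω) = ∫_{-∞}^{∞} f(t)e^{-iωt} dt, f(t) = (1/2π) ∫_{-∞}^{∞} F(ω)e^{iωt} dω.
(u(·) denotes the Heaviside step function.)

F[g](ω) = \frac{54 \left(324 i \left(8 - \omega\right) + \left(3 i \left(\omega - 8\right) + 13\right)^{3} - 1404\right)}{\left(\left(3 i \left(\omega - 8\right) + 13\right)^{2} + 36\right)^{3}}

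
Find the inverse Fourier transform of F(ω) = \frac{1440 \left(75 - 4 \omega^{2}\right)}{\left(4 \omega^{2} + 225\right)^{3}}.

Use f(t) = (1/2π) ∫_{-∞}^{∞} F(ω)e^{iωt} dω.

f(t) = t^{2} e^{- \frac{15 \left|{t}\right|}{2}}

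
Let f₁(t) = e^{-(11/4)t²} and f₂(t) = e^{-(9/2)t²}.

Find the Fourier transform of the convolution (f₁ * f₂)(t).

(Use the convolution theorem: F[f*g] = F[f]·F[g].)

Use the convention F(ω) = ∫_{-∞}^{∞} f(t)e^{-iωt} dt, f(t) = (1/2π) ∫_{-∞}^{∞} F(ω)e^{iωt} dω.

F[f₁*f₂](ω) = \frac{2 \sqrt{22} \pi e^{- \frac{29 \omega^{2}}{198}}}{33}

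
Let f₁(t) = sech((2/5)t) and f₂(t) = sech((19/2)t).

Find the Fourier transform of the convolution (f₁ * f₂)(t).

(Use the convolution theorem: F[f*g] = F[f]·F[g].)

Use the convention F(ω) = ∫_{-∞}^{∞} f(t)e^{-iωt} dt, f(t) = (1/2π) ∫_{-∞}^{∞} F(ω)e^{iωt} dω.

F[f₁*f₂](ω) = \frac{5 \pi^{2}}{19 \cosh{\left(\frac{\pi \omega}{19} \right)} \cosh{\left(\frac{5 \pi \omega}{4} \right)}}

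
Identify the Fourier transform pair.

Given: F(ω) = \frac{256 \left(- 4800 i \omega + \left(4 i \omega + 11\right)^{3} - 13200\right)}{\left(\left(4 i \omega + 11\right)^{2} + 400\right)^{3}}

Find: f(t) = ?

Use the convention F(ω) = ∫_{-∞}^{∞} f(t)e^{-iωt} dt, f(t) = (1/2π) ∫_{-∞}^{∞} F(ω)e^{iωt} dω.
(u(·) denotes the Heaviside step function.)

f(t) = 2 t^{2} e^{- \frac{11 t}{4}} \cos{\left(5 t \right)} u\left(t\right)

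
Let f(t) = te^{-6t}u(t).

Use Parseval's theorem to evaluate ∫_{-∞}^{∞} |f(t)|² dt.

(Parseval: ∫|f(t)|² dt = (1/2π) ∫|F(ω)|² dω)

∫|f(t)|² dt = \frac{1}{864}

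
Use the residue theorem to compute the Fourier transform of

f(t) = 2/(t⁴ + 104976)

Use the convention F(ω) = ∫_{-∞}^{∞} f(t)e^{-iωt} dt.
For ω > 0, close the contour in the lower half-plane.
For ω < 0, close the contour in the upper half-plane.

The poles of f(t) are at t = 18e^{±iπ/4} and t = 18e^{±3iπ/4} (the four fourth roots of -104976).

Let g(z) = f(z)e^{-iωz}; for large |z| the factor e^{-iωz} decays in the lower half-plane when ω > 0 and in the upper half-plane when ω < 0.

Case ω > 0 (lower half-plane, clockwise contour ⇒ F(ω) = -2πi·ΣRes):
  Res_{z = - 9 \sqrt{2} - 9 \sqrt{2} i} g(z) = \frac{\sqrt{2} i \left(1 - i\right) e^{9 \sqrt{2} \omega \left(-1 + i\right)}}{23328}
  Res_{z = 9 \sqrt{2} - 9 \sqrt{2} i} g(z) = \frac{\sqrt{2} i \left(1 + i\right) e^{- 9 \sqrt{2} \omega \left(1 + i\right)}}{23328}
  F(ω) = -2πi·ΣRes = \frac{\sqrt{2} \pi \left(1 - i\right) \left(e^{18 \sqrt{2} i \omega} + i\right) e^{- 9 \sqrt{2} \omega \left(1 + i\right)}}{11664} = \frac{\pi e^{- 9 \sqrt{2} \omega} \sin{\left(9 \sqrt{2} \omega + \frac{\pi}{4} \right)}}{2916}

Case ω < 0 (upper half-plane, counterclockwise contour ⇒ F(ω) = +2πi·ΣRes):
  Res_{z = 9 \sqrt{2} + 9 \sqrt{2} i} g(z) = \frac{\sqrt{2} i \left(-1 + i\right) e^{9 \sqrt{2} \omega \left(1 - i\right)}}{23328}
  Res_{z = - 9 \sqrt{2} + 9 \sqrt{2} i} g(z) = \frac{\sqrt{2} \left(1 - i\right) e^{9 \sqrt{2} \omega \left(1 + i\right)}}{23328}
  F(ω) = 2πi·ΣRes = - \frac{\sqrt{2} i \pi \left(i \left(1 - i\right) e^{9 \sqrt{2} \omega \left(1 - i\right)} - \left(1 - i\right) e^{9 \sqrt{2} \omega \left(1 + i\right)}\right)}{11664} = \frac{\pi e^{9 \sqrt{2} \omega} \cos{\left(9 \sqrt{2} \omega + \frac{\pi}{4} \right)}}{2916}

Both cases combine into a single formula in |ω|:

F(ω) = \frac{\pi e^{- 9 \sqrt{2} \left|{\omega}\right|} \sin{\left(9 \sqrt{2} \left|{\omega}\right| + \frac{\pi}{4} \right)}}{2916}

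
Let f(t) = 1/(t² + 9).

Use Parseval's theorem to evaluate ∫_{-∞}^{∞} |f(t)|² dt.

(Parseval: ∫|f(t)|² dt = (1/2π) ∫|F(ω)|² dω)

∫|f(t)|² dt = \frac{\pi}{54}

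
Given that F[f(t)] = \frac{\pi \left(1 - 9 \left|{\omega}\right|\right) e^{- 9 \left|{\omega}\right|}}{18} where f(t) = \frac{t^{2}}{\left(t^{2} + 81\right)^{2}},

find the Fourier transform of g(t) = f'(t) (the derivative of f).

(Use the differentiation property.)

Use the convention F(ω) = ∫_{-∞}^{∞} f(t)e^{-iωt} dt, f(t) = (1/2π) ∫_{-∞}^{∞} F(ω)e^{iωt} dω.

F[g](ω) = \frac{i \pi \omega \left(1 - 9 \left|{\omega}\right|\right) e^{- 9 \left|{\omega}\right|}}{18}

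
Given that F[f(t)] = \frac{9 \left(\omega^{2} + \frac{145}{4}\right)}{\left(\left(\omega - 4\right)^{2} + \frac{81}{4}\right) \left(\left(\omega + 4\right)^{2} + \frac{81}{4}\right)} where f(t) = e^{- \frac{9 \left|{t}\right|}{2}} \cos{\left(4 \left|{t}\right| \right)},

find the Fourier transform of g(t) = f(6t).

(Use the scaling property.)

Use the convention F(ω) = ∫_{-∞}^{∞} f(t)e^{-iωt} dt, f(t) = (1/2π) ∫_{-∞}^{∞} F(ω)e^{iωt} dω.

F[g](ω) = \frac{54 \left(\omega^{2} + 1305\right)}{\omega^{4} + 306 \omega^{2} + 1703025}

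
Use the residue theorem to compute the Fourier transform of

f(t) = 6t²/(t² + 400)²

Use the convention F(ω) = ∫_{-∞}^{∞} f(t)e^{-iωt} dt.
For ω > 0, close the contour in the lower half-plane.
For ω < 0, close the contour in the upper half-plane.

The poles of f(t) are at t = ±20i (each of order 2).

Let g(z) = f(z)e^{-iωz}; for large |z| the factor e^{-iωz} decays in the lower half-plane when ω > 0 and in the upper half-plane when ω < 0.

Case ω > 0 (lower half-plane, clockwise contour ⇒ F(ω) = -2πi·ΣRes):
  Res_{z = - 20 i} g(z) = \frac{3 i \left(1 - 20 \omega\right) e^{- 20 \omega}}{40} (pole of order 2)
  F(ω) = -2πi·ΣRes = \frac{3 \pi \left(1 - 20 \omega\right) e^{- 20 \omega}}{20}

Case ω < 0 (upper half-plane, counterclockwise contour ⇒ F(ω) = +2πi·ΣRes):
  Res_{z = 20 i} g(z) = \frac{3 i \left(- 20 \omega - 1\right) e^{20 \omega}}{40} (pole of order 2)
  F(ω) = 2πi·ΣRes = \frac{3 \pi \left(20 \omega + 1\right) e^{20 \omega}}{20}

Both cases combine into a single formula in |ω|:

F(ω) = \frac{3 \pi \left(1 - 20 \left|{\omega}\right|\right) e^{- 20 \left|{\omega}\right|}}{20}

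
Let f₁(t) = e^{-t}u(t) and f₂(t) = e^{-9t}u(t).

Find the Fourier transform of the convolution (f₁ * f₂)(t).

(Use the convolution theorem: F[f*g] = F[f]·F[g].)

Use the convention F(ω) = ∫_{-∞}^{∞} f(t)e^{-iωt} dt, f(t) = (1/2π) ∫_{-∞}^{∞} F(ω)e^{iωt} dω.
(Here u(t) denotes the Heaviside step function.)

F[f₁*f₂](ω) = \frac{1}{\left(i \omega + 1\right) \left(i \omega + 9\right)}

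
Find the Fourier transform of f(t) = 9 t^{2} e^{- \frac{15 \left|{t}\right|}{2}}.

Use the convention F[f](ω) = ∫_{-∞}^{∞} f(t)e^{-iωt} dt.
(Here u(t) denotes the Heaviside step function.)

F(ω) = \frac{12960 \left(75 - 4 \omega^{2}\right)}{\left(4 \omega^{2} + 225\right)^{3}}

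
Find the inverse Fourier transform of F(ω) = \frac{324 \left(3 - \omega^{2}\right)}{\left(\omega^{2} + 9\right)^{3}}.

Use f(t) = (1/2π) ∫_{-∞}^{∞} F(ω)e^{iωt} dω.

f(t) = 9 t^{2} e^{- 3 \left|{t}\right|}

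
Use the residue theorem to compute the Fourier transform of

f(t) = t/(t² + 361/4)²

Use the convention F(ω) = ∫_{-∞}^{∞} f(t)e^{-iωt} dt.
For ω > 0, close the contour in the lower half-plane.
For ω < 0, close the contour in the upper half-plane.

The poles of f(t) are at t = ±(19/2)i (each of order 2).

Let g(z) = f(z)e^{-iωz}; for large |z| the factor e^{-iωz} decays in the lower half-plane when ω > 0 and in the upper half-plane when ω < 0.

Case ω > 0 (lower half-plane, clockwise contour ⇒ F(ω) = -2πi·ΣRes):
  Res_{z = - \frac{19 i}{2}} g(z) = \frac{\omega e^{- \frac{19 \omega}{2}}}{38} (pole of order 2)
  F(ω) = -2πi·ΣRes = - \frac{i \pi \omega e^{- \frac{19 \omega}{2}}}{19}

Case ω < 0 (upper half-plane, counterclockwise contour ⇒ F(ω) = +2πi·ΣRes):
  Res_{z = \frac{19 i}{2}} g(z) = - \frac{\omega e^{\frac{19 \omega}{2}}}{38} (pole of order 2)
  F(ω) = 2πi·ΣRes = - \frac{i \pi \omega e^{\frac{19 \omega}{2}}}{19}

Both cases combine into a single formula in |ω|:

F(ω) = - \frac{i \pi \omega e^{- \frac{19 \left|{\omega}\right|}{2}}}{19}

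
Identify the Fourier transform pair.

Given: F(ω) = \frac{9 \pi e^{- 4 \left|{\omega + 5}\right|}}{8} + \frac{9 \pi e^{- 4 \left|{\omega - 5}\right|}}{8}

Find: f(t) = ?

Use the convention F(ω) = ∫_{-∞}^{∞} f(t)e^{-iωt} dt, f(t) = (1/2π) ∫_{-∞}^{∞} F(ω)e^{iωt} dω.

f(t) = \frac{9 \cos{\left(5 t \right)}}{t^{2} + 16}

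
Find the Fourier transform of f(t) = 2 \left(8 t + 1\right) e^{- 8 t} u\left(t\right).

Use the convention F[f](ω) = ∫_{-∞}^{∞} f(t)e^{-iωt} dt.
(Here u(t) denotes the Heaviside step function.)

F(ω) = \frac{2 \left(- i \omega - 16\right)}{\omega^{2} - 16 i \omega - 64}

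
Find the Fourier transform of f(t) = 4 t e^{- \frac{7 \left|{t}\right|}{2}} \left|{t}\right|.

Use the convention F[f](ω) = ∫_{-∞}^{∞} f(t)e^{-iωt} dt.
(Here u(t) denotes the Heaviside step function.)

F(ω) = \frac{256 i \omega \left(4 \omega^{2} - 147\right)}{\left(4 \omega^{2} + 49\right)^{3}}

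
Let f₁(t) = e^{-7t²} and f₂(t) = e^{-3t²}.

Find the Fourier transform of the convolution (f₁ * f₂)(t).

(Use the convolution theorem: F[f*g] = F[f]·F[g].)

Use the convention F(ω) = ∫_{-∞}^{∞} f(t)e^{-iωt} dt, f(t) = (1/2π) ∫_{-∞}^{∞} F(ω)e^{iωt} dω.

F[f₁*f₂](ω) = \frac{\sqrt{21} \pi e^{- \frac{5 \omega^{2}}{42}}}{21}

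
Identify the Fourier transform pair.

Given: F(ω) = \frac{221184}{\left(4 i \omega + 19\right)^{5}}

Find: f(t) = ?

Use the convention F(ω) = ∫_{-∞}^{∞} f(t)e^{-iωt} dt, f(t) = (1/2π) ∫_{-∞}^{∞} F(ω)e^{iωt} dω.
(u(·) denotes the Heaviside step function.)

f(t) = 9 t^{4} e^{- \frac{19 t}{4}} u\left(t\right)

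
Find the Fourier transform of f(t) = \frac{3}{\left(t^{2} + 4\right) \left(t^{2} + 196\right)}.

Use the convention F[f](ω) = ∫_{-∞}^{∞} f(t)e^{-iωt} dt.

F(ω) = \frac{\pi \left(7 e^{12 \left|{\omega}\right|} - 1\right) e^{- 14 \left|{\omega}\right|}}{896}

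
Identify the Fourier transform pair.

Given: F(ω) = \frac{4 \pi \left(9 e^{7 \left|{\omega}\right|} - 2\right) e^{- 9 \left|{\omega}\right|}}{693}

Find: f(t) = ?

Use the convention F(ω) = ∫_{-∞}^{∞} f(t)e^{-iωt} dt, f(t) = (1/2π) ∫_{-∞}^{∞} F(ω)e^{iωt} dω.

f(t) = \frac{8}{\left(t^{2} + 4\right) \left(t^{2} + 81\right)}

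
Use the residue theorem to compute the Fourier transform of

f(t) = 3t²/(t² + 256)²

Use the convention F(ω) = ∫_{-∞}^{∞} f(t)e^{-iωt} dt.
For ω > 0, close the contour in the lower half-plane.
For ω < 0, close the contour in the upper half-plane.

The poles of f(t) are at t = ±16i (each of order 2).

Let g(z) = f(z)e^{-iωz}; for large |z| the factor e^{-iωz} decays in the lower half-plane when ω > 0 and in the upper half-plane when ω < 0.

Case ω > 0 (lower half-plane, clockwise contour ⇒ F(ω) = -2πi·ΣRes):
  Res_{z = - 16 i} g(z) = \frac{3 i \left(1 - 16 \omega\right) e^{- 16 \omega}}{64} (pole of order 2)
  F(ω) = -2πi·ΣRes = \frac{3 \pi \left(1 - 16 \omega\right) e^{- 16 \omega}}{32}

Case ω < 0 (upper half-plane, counterclockwise contour ⇒ F(ω) = +2πi·ΣRes):
  Res_{z = 16 i} g(z) = \frac{3 i \left(- 16 \omega - 1\right) e^{16 \omega}}{64} (pole of order 2)
  F(ω) = 2πi·ΣRes = \frac{3 \pi \left(16 \omega + 1\right) e^{16 \omega}}{32}

Both cases combine into a single formula in |ω|:

F(ω) = \frac{3 \pi \left(1 - 16 \left|{\omega}\right|\right) e^{- 16 \left|{\omega}\right|}}{32}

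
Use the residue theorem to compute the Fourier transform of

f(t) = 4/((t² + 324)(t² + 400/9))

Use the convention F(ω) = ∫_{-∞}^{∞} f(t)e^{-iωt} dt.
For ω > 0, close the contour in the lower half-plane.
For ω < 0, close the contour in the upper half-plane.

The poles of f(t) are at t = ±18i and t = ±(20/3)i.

Let g(z) = f(z)e^{-iωz}; for large |z| the factor e^{-iωz} decays in the lower half-plane when ω > 0 and in the upper half-plane when ω < 0.

Case ω > 0 (lower half-plane, clockwise contour ⇒ F(ω) = -2πi·ΣRes):
  Res_{z = - 18 i} g(z) = - \frac{i e^{- 18 \omega}}{2516}
  Res_{z = - \frac{20 i}{3}} g(z) = \frac{27 i e^{- \frac{20 \omega}{3}}}{25160}
  F(ω) = -2πi·ΣRes = - \frac{\pi e^{- 18 \omega}}{1258} + \frac{27 \pi e^{- \frac{20 \omega}{3}}}{12580}

Case ω < 0 (upper half-plane, counterclockwise contour ⇒ F(ω) = +2πi·ΣRes):
  Res_{z = 18 i} g(z) = \frac{i e^{18 \omega}}{2516}
  Res_{z = \frac{20 i}{3}} g(z) = - \frac{27 i e^{\frac{20 \omega}{3}}}{25160}
  F(ω) = 2πi·ΣRes = \frac{\pi \left(27 e^{\frac{20 \omega}{3}} - 10 e^{18 \omega}\right)}{12580}

Both cases combine into a single formula in |ω|:

F(ω) = - \frac{\pi e^{- 18 \left|{\omega}\right|}}{1258} + \frac{27 \pi e^{- \frac{20 \left|{\omega}\right|}{3}}}{12580}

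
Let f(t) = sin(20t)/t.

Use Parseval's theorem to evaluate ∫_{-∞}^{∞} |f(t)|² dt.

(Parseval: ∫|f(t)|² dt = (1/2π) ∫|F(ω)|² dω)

∫|f(t)|² dt = 20 \pi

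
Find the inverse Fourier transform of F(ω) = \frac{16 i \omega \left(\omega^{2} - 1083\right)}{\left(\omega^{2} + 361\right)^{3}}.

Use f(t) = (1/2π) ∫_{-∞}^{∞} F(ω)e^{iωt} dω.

f(t) = 4 t e^{- 19 \left|{t}\right|} \left|{t}\right|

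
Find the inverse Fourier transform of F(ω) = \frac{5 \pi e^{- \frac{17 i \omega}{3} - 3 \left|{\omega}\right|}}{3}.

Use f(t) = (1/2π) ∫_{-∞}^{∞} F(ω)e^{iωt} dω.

f(t) = \frac{5}{\left(t - \frac{17}{3}\right)^{2} + 9}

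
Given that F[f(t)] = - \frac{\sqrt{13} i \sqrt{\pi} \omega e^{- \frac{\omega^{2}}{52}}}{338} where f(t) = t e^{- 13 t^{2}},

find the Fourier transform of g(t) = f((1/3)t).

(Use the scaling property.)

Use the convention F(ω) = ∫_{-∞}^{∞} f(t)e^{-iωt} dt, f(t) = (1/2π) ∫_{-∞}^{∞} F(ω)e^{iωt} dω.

F[g](ω) = - \frac{9 \sqrt{13} i \sqrt{\pi} \omega e^{- \frac{9 \omega^{2}}{52}}}{338}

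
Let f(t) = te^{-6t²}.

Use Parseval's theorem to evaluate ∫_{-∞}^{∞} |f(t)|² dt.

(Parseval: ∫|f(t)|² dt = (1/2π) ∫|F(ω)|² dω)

∫|f(t)|² dt = \frac{\sqrt{3} \sqrt{\pi}}{144}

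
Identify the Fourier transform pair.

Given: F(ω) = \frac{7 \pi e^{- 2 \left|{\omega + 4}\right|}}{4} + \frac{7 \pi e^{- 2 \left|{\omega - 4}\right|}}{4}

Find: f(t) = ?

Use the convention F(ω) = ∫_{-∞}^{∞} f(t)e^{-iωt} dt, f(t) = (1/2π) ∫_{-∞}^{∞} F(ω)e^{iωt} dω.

f(t) = \frac{7 \cos{\left(4 t \right)}}{t^{2} + 4}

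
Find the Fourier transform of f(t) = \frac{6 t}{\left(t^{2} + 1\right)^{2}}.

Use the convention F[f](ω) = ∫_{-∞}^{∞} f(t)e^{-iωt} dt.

F(ω) = - 3 i \pi \omega e^{- \left|{\omega}\right|}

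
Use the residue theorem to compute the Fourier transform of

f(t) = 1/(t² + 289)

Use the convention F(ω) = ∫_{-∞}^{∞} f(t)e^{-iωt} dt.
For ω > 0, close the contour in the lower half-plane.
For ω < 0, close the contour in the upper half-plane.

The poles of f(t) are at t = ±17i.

Let g(z) = f(z)e^{-iωz}; for large |z| the factor e^{-iωz} decays in the lower half-plane when ω > 0 and in the upper half-plane when ω < 0.

Case ω > 0 (lower half-plane, clockwise contour ⇒ F(ω) = -2πi·ΣRes):
  Res_{z = - 17 i} g(z) = \frac{i e^{- 17 \omega}}{34}
  F(ω) = -2πi·ΣRes = \frac{\pi e^{- 17 \omega}}{17}

Case ω < 0 (upper half-plane, counterclockwise contour ⇒ F(ω) = +2πi·ΣRes):
  Res_{z = 17 i} g(z) = - \frac{i e^{17 \omega}}{34}
  F(ω) = 2πi·ΣRes = \frac{\pi e^{17 \omega}}{17}

Both cases combine into a single formula in |ω|:

F(ω) = \frac{\pi e^{- 17 \left|{\omega}\right|}}{17}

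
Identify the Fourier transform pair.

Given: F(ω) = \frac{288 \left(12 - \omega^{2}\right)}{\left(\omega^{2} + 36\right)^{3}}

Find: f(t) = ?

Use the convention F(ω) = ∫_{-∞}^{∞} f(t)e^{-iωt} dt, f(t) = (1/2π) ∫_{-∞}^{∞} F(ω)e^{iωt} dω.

f(t) = 4 t^{2} e^{- 6 \left|{t}\right|}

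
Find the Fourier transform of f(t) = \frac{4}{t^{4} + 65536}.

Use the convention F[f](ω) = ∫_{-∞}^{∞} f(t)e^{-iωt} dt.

F(ω) = \frac{\pi e^{- 8 \sqrt{2} \left|{\omega}\right|} \sin{\left(8 \sqrt{2} \left|{\omega}\right| + \frac{\pi}{4} \right)}}{1024}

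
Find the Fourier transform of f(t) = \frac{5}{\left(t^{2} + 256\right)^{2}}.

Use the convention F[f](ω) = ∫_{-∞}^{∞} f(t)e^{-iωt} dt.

F(ω) = \frac{5 \pi \left(16 \left|{\omega}\right| + 1\right) e^{- 16 \left|{\omega}\right|}}{8192}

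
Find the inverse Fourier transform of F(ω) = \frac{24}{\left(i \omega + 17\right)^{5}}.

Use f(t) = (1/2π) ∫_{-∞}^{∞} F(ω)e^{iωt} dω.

f(t) = t^{4} e^{- 17 t} u\left(t\right)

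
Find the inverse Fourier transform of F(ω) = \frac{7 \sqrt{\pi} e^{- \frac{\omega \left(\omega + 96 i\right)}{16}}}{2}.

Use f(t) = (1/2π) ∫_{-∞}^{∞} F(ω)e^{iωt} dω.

f(t) = 7 e^{- 4 \left(t - 6\right)^{2}}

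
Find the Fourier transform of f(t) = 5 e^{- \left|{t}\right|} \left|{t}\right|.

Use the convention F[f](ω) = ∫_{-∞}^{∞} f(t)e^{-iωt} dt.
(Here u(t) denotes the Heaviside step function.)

F(ω) = \frac{10 \left(1 - \omega^{2}\right)}{\left(\omega^{2} + 1\right)^{2}}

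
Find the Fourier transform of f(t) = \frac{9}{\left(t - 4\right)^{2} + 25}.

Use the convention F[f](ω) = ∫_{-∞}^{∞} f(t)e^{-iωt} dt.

F(ω) = \frac{9 \pi e^{- 4 i \omega - 5 \left|{\omega}\right|}}{5}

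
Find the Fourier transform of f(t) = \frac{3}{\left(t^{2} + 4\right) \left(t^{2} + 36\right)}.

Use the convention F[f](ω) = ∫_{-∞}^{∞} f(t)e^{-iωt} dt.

F(ω) = \frac{\pi \left(3 e^{4 \left|{\omega}\right|} - 1\right) e^{- 6 \left|{\omega}\right|}}{64}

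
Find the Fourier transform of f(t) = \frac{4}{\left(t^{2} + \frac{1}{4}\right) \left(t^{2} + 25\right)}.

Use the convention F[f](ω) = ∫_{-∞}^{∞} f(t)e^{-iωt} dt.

F(ω) = - \frac{16 \pi e^{- 5 \left|{\omega}\right|}}{495} + \frac{32 \pi e^{- \frac{\left|{\omega}\right|}{2}}}{99}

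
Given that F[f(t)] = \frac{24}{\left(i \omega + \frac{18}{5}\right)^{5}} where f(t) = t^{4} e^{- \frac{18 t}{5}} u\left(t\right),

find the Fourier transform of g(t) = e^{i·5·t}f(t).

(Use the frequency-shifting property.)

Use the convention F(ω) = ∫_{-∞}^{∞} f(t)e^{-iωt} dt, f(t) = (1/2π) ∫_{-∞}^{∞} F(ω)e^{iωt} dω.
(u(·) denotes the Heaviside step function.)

F[g](ω) = \frac{75000}{\left(5 i \left(\omega - 5\right) + 18\right)^{5}}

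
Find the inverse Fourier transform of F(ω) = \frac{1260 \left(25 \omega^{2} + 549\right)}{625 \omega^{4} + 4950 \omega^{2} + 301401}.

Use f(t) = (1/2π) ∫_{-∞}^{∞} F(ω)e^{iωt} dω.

f(t) = 7 e^{- \frac{18 \left|{t}\right|}{5}} \cos{\left(3 \left|{t}\right| \right)}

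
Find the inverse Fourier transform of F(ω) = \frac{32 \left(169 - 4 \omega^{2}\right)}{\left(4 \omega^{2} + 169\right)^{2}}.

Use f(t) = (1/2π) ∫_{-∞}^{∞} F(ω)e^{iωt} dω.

f(t) = 4 e^{- \frac{13 \left|{t}\right|}{2}} \left|{t}\right|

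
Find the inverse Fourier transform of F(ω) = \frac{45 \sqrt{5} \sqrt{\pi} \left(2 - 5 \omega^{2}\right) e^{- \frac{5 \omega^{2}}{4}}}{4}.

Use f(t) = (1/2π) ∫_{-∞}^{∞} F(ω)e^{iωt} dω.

f(t) = 9 t^{2} e^{- \frac{t^{2}}{5}}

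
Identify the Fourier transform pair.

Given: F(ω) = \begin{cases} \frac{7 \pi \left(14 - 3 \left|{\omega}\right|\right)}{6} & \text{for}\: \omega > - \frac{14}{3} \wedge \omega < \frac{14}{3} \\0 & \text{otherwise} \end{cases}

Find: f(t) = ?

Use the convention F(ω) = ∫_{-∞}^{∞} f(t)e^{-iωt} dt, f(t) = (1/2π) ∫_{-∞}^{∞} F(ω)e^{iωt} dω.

f(t) = \frac{7 \sin^{2}{\left(\frac{7 t}{3} \right)}}{t^{2}}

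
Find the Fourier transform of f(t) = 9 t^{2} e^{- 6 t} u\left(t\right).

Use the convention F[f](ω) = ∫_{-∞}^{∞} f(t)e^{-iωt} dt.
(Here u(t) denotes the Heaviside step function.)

F(ω) = \frac{18}{\left(i \omega + 6\right)^{3}}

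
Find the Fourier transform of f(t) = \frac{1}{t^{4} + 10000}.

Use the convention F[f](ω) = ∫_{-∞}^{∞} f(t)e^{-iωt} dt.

F(ω) = \frac{\pi e^{- 5 \sqrt{2} \left|{\omega}\right|} \sin{\left(5 \sqrt{2} \left|{\omega}\right| + \frac{\pi}{4} \right)}}{1000}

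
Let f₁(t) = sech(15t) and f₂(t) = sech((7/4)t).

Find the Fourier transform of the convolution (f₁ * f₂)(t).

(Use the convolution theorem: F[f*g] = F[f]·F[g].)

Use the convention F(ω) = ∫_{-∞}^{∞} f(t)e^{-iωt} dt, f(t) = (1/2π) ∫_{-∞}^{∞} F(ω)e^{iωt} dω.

F[f₁*f₂](ω) = \frac{4 \pi^{2}}{105 \cosh{\left(\frac{\pi \omega}{30} \right)} \cosh{\left(\frac{2 \pi \omega}{7} \right)}}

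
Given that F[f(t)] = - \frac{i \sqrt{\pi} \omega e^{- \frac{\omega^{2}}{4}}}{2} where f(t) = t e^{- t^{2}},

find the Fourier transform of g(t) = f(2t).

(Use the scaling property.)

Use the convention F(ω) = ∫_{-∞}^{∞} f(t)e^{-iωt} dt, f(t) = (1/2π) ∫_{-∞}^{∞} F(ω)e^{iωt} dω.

F[g](ω) = - \frac{i \sqrt{\pi} \omega e^{- \frac{\omega^{2}}{16}}}{8}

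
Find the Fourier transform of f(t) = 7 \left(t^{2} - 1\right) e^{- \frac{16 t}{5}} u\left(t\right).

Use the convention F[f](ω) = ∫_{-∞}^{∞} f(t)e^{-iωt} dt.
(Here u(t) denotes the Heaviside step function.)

F(ω) = \frac{35 \left(250 i \omega - \left(5 i \omega + 16\right)^{3} + 800\right)}{\left(5 i \omega + 16\right)^{4}}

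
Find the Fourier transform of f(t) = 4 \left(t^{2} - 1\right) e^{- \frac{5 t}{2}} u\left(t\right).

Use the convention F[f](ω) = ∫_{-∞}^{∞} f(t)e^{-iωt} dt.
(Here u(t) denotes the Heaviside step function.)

F(ω) = \frac{8 \left(16 i \omega - \left(2 i \omega + 5\right)^{3} + 40\right)}{\left(2 i \omega + 5\right)^{4}}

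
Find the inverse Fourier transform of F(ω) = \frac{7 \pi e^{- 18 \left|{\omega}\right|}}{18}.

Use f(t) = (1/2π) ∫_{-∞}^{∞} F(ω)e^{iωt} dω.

f(t) = \frac{7}{t^{2} + 324}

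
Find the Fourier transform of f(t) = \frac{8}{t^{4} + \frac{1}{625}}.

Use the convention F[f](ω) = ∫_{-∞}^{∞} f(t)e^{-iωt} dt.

F(ω) = 1000 \pi e^{- \frac{\sqrt{2} \left|{\omega}\right|}{10}} \sin{\left(\frac{\sqrt{2} \left|{\omega}\right|}{10} + \frac{\pi}{4} \right)}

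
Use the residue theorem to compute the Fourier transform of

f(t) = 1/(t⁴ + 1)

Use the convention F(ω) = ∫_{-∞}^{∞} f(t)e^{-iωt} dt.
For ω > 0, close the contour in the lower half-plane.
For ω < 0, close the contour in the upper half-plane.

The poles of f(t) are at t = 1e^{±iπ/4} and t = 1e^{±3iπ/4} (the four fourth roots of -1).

Let g(z) = f(z)e^{-iωz}; for large |z| the factor e^{-iωz} decays in the lower half-plane when ω > 0 and in the upper half-plane when ω < 0.

Case ω > 0 (lower half-plane, clockwise contour ⇒ F(ω) = -2πi·ΣRes):
  Res_{z = - \frac{\sqrt{2}}{2} - \frac{\sqrt{2} i}{2}} g(z) = \frac{\sqrt{2} i \left(1 - i\right) e^{\frac{\sqrt{2} \omega \left(-1 + i\right)}{2}}}{8}
  Res_{z = \frac{\sqrt{2}}{2} - \frac{\sqrt{2} i}{2}} g(z) = \frac{\sqrt{2} i \left(1 + i\right) e^{- \frac{\sqrt{2} \omega \left(1 + i\right)}{2}}}{8}
  F(ω) = -2πi·ΣRes = \frac{\sqrt{2} \pi \left(1 - i\right) \left(e^{\sqrt{2} i \omega} + i\right) e^{- \frac{\sqrt{2} \omega \left(1 + i\right)}{2}}}{4} = \pi e^{- \frac{\sqrt{2} \omega}{2}} \sin{\left(\frac{\sqrt{2} \omega}{2} + \frac{\pi}{4} \right)}

Case ω < 0 (upper half-plane, counterclockwise contour ⇒ F(ω) = +2πi·ΣRes):
  Res_{z = \frac{\sqrt{2}}{2} + \frac{\sqrt{2} i}{2}} g(z) = \frac{\sqrt{2} i \left(-1 + i\right) e^{\frac{\sqrt{2} \omega \left(1 - i\right)}{2}}}{8}
  Res_{z = - \frac{\sqrt{2}}{2} + \frac{\sqrt{2} i}{2}} g(z) = \frac{\sqrt{2} \left(1 - i\right) e^{\frac{\sqrt{2} \omega \left(1 + i\right)}{2}}}{8}
  F(ω) = 2πi·ΣRes = - \frac{\sqrt{2} i \pi \left(i \left(1 - i\right) e^{\frac{\sqrt{2} \omega \left(1 - i\right)}{2}} - \left(1 - i\right) e^{\frac{\sqrt{2} \omega \left(1 + i\right)}{2}}\right)}{4} = \pi e^{\frac{\sqrt{2} \omega}{2}} \cos{\left(\frac{\sqrt{2} \omega}{2} + \frac{\pi}{4} \right)}

Both cases combine into a single formula in |ω|:

F(ω) = \pi e^{- \frac{\sqrt{2} \left|{\omega}\right|}{2}} \sin{\left(\frac{\sqrt{2} \left|{\omega}\right|}{2} + \frac{\pi}{4} \right)}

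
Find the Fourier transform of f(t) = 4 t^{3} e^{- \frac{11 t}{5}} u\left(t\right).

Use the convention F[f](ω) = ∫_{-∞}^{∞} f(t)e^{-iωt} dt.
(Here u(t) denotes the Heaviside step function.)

F(ω) = \frac{15000}{\left(5 i \omega + 11\right)^{4}}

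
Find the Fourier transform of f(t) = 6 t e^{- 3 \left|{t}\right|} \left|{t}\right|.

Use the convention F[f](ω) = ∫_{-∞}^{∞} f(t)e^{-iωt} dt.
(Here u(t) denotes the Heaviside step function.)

F(ω) = \frac{24 i \omega \left(\omega^{2} - 27\right)}{\left(\omega^{2} + 9\right)^{3}}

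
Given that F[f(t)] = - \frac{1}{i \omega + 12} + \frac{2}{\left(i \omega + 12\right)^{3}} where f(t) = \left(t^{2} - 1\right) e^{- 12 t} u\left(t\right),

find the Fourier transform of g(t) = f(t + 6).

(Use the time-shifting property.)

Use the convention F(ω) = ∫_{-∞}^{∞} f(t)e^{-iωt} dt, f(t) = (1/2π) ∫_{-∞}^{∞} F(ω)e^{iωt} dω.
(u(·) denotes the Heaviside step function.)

F[g](ω) = \frac{\left(2 i \omega - \left(i \omega + 12\right)^{3} + 24\right) e^{6 i \omega}}{\left(i \omega + 12\right)^{4}}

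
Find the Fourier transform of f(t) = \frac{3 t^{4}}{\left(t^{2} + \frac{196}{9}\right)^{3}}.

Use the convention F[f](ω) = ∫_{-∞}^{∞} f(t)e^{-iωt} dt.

F(ω) = \frac{\pi \left(196 \omega^{2} - 210 \left|{\omega}\right| + 27\right) e^{- \frac{14 \left|{\omega}\right|}{3}}}{112}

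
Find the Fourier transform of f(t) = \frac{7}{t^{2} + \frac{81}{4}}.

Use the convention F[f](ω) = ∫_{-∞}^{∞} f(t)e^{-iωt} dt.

F(ω) = \frac{14 \pi e^{- \frac{9 \left|{\omega}\right|}{2}}}{9}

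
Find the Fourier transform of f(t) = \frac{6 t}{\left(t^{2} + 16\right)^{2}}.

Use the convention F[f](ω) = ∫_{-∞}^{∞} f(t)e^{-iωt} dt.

F(ω) = - \frac{3 i \pi \omega e^{- 4 \left|{\omega}\right|}}{4}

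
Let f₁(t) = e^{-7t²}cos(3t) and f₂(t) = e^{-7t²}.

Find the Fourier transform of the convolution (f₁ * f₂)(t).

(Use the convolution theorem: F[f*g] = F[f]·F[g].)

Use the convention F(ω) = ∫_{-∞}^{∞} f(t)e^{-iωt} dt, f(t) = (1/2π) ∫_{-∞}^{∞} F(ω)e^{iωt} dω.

F[f₁*f₂](ω) = \frac{\pi \left(e^{\frac{3 \omega}{7}} + 1\right) e^{- \frac{\omega^{2}}{14} - \frac{3 \omega}{14} - \frac{9}{28}}}{14}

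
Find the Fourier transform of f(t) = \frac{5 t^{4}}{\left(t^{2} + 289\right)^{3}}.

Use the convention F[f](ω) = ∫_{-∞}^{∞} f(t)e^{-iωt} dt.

F(ω) = \frac{5 \pi \left(289 \omega^{2} - 85 \left|{\omega}\right| + 3\right) e^{- 17 \left|{\omega}\right|}}{136}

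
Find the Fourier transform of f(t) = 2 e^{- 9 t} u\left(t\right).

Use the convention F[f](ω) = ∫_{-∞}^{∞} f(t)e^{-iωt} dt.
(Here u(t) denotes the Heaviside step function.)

F(ω) = \frac{2}{i \omega + 9}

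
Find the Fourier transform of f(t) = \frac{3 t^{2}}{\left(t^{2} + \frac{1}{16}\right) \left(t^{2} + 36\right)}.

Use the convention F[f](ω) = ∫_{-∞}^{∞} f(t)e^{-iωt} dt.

F(ω) = \frac{288 \pi e^{- 6 \left|{\omega}\right|}}{575} - \frac{12 \pi e^{- \frac{\left|{\omega}\right|}{4}}}{575}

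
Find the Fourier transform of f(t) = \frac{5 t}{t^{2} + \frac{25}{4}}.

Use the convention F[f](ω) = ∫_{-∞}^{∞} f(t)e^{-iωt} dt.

F(ω) = - 5 i \pi e^{- \frac{5 \left|{\omega}\right|}{2}} \operatorname{sign}{\left(\omega \right)}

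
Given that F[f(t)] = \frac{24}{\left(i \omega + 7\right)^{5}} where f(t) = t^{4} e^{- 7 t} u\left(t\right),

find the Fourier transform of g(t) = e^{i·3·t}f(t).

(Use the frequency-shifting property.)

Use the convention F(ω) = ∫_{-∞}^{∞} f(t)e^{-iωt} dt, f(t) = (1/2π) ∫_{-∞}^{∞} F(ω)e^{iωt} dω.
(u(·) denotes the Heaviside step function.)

F[g](ω) = \frac{24}{\left(i \left(\omega - 3\right) + 7\right)^{5}}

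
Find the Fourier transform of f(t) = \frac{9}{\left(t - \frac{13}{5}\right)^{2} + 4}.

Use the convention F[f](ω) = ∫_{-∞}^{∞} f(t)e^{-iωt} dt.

F(ω) = \frac{9 \pi e^{- \frac{13 i \omega}{5} - 2 \left|{\omega}\right|}}{2}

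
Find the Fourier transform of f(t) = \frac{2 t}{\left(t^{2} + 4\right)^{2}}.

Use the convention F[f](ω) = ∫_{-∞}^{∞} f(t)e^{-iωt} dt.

F(ω) = - \frac{i \pi \omega e^{- 2 \left|{\omega}\right|}}{2}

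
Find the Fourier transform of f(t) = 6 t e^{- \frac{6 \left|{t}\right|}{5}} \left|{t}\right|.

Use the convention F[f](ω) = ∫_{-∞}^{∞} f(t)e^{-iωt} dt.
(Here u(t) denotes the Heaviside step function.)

F(ω) = \frac{15000 i \omega \left(25 \omega^{2} - 108\right)}{\left(25 \omega^{2} + 36\right)^{3}}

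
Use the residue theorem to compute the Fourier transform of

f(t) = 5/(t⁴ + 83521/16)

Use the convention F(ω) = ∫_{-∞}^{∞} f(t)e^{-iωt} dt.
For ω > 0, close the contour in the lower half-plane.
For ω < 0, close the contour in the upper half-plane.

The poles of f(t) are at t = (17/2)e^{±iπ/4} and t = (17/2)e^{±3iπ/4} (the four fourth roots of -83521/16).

Let g(z) = f(z)e^{-iωz}; for large |z| the factor e^{-iωz} decays in the lower half-plane when ω > 0 and in the upper half-plane when ω < 0.

Case ω > 0 (lower half-plane, clockwise contour ⇒ F(ω) = -2πi·ΣRes):
  Res_{z = - \frac{17 \sqrt{2}}{4} - \frac{17 \sqrt{2} i}{4}} g(z) = \frac{5 \sqrt{2} \left(1 + i\right) e^{\frac{17 \sqrt{2} \omega \left(-1 + i\right)}{4}}}{4913}
  Res_{z = \frac{17 \sqrt{2}}{4} - \frac{17 \sqrt{2} i}{4}} g(z) = \frac{5 \sqrt{2} \left(-1 + i\right) e^{- \frac{17 \sqrt{2} \omega \left(1 + i\right)}{4}}}{4913}
  F(ω) = -2πi·ΣRes = \frac{10 \sqrt{2} \pi \left(\left(1 - i\right) e^{\frac{17 \sqrt{2} i \omega}{2}} + 1 + i\right) e^{- \frac{17 \sqrt{2} \omega \left(1 + i\right)}{4}}}{4913} = \frac{40 \pi e^{- \frac{17 \sqrt{2} \omega}{4}} \sin{\left(\frac{17 \sqrt{2} \omega}{4} + \frac{\pi}{4} \right)}}{4913}

Case ω < 0 (upper half-plane, counterclockwise contour ⇒ F(ω) = +2πi·ΣRes):
  Res_{z = \frac{17 \sqrt{2}}{4} + \frac{17 \sqrt{2} i}{4}} g(z) = - \frac{5 \sqrt{2} \left(1 + i\right) e^{\frac{17 \sqrt{2} \omega \left(1 - i\right)}{4}}}{4913}
  Res_{z = - \frac{17 \sqrt{2}}{4} + \frac{17 \sqrt{2} i}{4}} g(z) = \frac{5 \sqrt{2} \left(1 - i\right) e^{\frac{17 \sqrt{2} \omega \left(1 + i\right)}{4}}}{4913}
  F(ω) = 2πi·ΣRes = - \frac{10 \sqrt{2} i \pi \left(\left(1 + i\right) e^{\frac{17 \sqrt{2} \omega \left(1 - i\right)}{4}} - \left(1 - i\right) e^{\frac{17 \sqrt{2} \omega \left(1 + i\right)}{4}}\right)}{4913} = \frac{40 \pi e^{\frac{17 \sqrt{2} \omega}{4}} \cos{\left(\frac{17 \sqrt{2} \omega}{4} + \frac{\pi}{4} \right)}}{4913}

Both cases combine into a single formula in |ω|:

F(ω) = \frac{40 \pi e^{- \frac{17 \sqrt{2} \left|{\omega}\right|}{4}} \sin{\left(\frac{17 \sqrt{2} \left|{\omega}\right|}{4} + \frac{\pi}{4} \right)}}{4913}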